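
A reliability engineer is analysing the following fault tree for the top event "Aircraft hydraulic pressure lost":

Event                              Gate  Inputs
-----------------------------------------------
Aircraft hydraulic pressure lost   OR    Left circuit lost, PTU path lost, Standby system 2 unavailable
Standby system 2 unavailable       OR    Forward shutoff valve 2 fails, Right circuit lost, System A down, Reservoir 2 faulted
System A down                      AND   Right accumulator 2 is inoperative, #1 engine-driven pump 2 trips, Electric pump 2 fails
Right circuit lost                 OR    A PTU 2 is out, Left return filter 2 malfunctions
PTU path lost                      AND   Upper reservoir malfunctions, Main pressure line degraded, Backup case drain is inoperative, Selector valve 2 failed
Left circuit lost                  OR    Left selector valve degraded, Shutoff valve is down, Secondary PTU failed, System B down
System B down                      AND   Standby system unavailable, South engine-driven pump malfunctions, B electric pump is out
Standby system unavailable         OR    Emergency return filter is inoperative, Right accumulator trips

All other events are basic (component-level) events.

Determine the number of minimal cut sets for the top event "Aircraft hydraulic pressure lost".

Standby system unavailable [OR]: union of children's cut sets → 2 cut set(s).
System B down [AND]: one cut set from each child combined → 2 × 1 × 1 = 2 cut set(s).
Left circuit lost [OR]: union of children's cut sets → 5 cut set(s).
PTU path lost [AND]: one cut set from each child combined → 1 × 1 × 1 × 1 = 1 cut set(s).
Right circuit lost [OR]: union of children's cut sets → 2 cut set(s).
System A down [AND]: one cut set from each child combined → 1 × 1 × 1 = 1 cut set(s).
Standby system 2 unavailable [OR]: union of children's cut sets → 5 cut set(s).
Aircraft hydraulic pressure lost [OR]: union of children's cut sets → 11 cut set(s).

11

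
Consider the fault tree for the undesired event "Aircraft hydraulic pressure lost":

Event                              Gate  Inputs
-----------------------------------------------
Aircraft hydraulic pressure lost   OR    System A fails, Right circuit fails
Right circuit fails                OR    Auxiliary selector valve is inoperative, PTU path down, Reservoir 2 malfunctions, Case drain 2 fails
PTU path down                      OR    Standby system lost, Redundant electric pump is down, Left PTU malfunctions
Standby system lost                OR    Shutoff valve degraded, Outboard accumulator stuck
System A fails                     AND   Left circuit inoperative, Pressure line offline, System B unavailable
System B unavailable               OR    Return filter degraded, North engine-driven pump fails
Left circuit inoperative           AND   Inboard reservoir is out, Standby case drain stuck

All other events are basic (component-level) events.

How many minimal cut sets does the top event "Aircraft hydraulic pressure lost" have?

9

Left circuit inoperative [AND]: one cut set from each child combined → 1 × 1 = 1 cut set(s).
System B unavailable [OR]: union of children's cut sets → 2 cut set(s).
System A fails [AND]: one cut set from each child combined → 1 × 1 × 2 = 2 cut set(s).
Standby system lost [OR]: union of children's cut sets → 2 cut set(s).
PTU path down [OR]: union of children's cut sets → 4 cut set(s).
Right circuit fails [OR]: union of children's cut sets → 7 cut set(s).
Aircraft hydraulic pressure lost [OR]: union of children's cut sets → 9 cut set(s).
Minimal cut sets: {Inboard reservoir is out, Pressure line offline, Return filter degraded, Standby case drain stuck}; {Inboard reservoir is out, North engine-driven pump fails, Pressure line offline, Standby case drain stuck}; {Auxiliary selector valve is inoperative}; {Shutoff valve degraded}; {Outboard accumulator stuck}; {Redundant electric pump is down}; {Left PTU malfunctions}; {Reservoir 2 malfunctions}; {Case drain 2 fails}.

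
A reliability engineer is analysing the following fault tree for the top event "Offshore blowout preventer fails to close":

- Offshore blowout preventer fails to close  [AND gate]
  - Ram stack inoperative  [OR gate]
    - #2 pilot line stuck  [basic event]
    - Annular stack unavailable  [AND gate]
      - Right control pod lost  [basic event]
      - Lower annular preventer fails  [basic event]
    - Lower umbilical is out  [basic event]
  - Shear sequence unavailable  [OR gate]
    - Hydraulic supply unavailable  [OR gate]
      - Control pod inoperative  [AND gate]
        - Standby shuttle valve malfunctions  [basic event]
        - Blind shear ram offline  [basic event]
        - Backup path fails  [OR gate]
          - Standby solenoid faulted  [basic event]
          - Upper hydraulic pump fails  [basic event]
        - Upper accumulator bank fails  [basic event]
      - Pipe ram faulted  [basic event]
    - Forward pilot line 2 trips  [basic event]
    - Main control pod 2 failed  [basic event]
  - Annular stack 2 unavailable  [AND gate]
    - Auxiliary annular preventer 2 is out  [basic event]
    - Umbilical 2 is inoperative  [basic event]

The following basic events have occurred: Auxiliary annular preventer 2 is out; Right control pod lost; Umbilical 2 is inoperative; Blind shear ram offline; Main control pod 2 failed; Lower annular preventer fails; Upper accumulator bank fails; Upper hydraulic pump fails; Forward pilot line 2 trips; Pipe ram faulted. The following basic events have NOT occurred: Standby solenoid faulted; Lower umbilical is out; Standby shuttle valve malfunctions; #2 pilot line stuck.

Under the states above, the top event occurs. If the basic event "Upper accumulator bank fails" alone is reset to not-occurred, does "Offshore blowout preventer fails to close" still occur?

Counterfactual: set "Upper accumulator bank fails" to not occurred.
Annular stack unavailable [AND]: Right control pod lost=occurs, Lower annular preventer fails=occurs → all inputs occur → occurs.
Ram stack inoperative [OR]: #2 pilot line stuck=not, Annular stack unavailable=occurs, Lower umbilical is out=not → at least one input occurs → occurs.
Backup path fails [OR]: Standby solenoid faulted=not, Upper hydraulic pump fails=occurs → at least one input occurs → occurs.
Control pod inoperative [AND]: Standby shuttle valve malfunctions=not, Blind shear ram offline=occurs, Backup path fails=occurs, Upper accumulator bank fails=not → not all inputs occur → does not occur.
Hydraulic supply unavailable [OR]: Control pod inoperative=not, Pipe ram faulted=occurs → at least one input occurs → occurs.
Shear sequence unavailable [OR]: Hydraulic supply unavailable=occurs, Forward pilot line 2 trips=occurs, Main control pod 2 failed=occurs → at least one input occurs → occurs.
Annular stack 2 unavailable [AND]: Auxiliary annular preventer 2 is out=occurs, Umbilical 2 is inoperative=occurs → all inputs occur → occurs.
Offshore blowout preventer fails to close [AND]: Ram stack inoperative=occurs, Shear sequence unavailable=occurs, Annular stack 2 unavailable=occurs → all inputs occur → occurs.

Yes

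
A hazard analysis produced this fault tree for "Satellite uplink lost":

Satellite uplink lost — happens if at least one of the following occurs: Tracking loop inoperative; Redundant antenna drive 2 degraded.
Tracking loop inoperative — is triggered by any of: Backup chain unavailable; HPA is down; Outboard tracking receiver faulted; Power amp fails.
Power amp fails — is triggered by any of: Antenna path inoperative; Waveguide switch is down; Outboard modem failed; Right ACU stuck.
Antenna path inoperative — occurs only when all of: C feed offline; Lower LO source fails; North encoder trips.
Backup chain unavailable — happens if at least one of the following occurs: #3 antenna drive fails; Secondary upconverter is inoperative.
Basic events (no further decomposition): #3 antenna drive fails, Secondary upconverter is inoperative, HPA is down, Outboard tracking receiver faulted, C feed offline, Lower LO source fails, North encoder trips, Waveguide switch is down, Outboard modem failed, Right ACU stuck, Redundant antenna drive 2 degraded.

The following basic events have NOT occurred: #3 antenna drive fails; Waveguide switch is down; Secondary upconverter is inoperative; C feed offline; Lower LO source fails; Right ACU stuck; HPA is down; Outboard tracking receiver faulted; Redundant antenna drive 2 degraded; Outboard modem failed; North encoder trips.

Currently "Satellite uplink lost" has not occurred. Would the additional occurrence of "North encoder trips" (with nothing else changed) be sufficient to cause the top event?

Counterfactual: set "North encoder trips" to occurred.
Backup chain unavailable [OR]: #3 antenna drive fails=not, Secondary upconverter is inoperative=not → no input occurs → does not occur.
Antenna path inoperative [AND]: C feed offline=not, Lower LO source fails=not, North encoder trips=occurs → not all inputs occur → does not occur.
Power amp fails [OR]: Antenna path inoperative=not, Waveguide switch is down=not, Outboard modem failed=not, Right ACU stuck=not → no input occurs → does not occur.
Tracking loop inoperative [OR]: Backup chain unavailable=not, HPA is down=not, Outboard tracking receiver faulted=not, Power amp fails=not → no input occurs → does not occur.
Satellite uplink lost [OR]: Tracking loop inoperative=not, Redundant antenna drive 2 degraded=not → no input occurs → does not occur.

No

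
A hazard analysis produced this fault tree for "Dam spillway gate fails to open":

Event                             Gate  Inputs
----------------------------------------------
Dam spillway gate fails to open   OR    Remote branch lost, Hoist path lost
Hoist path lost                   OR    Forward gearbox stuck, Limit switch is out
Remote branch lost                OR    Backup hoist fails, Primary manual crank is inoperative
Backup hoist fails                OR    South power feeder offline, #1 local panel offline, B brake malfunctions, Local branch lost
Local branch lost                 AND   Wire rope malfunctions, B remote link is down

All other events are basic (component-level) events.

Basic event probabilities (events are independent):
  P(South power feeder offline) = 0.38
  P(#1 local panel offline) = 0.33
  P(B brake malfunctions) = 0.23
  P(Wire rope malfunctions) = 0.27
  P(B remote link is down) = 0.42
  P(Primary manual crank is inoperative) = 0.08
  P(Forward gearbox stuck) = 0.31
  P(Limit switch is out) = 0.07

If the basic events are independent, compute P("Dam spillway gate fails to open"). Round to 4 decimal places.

P(Local branch lost) [AND] = 0.27 × 0.42 = 0.113400
P(Backup hoist fails) [OR] = 1 − (1−0.38) × (1−0.33) × (1−0.23) × (1−0.113400) = 0.716414
P(Remote branch lost) [OR] = 1 − (1−0.716414) × (1−0.08) = 0.739101
P(Hoist path lost) [OR] = 1 − (1−0.31) × (1−0.07) = 0.358300
P(Dam spillway gate fails to open) [OR] = 1 − (1−0.739101) × (1−0.358300) = 0.832581
Rounded to 4 decimal places: P(Dam spillway gate fails to open) ≈ 0.8326.

0.8326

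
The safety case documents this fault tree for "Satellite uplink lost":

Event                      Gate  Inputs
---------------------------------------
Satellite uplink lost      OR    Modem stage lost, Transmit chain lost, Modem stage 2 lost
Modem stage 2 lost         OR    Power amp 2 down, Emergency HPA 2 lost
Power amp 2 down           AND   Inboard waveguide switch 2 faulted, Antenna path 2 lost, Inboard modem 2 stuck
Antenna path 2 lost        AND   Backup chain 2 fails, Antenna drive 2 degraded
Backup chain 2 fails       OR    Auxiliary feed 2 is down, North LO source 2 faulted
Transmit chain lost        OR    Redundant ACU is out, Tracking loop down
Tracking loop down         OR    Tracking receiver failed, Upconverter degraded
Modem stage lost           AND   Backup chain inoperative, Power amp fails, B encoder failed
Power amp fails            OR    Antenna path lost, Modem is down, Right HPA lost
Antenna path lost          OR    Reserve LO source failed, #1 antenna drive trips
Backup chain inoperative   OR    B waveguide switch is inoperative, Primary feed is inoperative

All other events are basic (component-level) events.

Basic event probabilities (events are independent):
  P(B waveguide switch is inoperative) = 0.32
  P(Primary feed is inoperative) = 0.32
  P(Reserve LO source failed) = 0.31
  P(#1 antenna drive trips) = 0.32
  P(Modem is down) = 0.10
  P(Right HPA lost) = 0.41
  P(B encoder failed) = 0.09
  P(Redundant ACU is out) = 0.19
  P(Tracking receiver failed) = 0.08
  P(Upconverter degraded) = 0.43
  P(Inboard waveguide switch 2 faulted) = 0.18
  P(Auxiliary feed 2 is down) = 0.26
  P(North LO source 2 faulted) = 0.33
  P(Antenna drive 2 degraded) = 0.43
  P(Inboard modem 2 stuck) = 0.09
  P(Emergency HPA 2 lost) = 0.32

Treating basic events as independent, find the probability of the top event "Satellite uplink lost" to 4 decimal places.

P(Backup chain inoperative) [OR] = 1 − (1−0.32) × (1−0.32) = 0.537600
P(Antenna path lost) [OR] = 1 − (1−0.31) × (1−0.32) = 0.530800
P(Power amp fails) [OR] = 1 − (1−0.530800) × (1−0.10) × (1−0.41) = 0.750855
P(Modem stage lost) [AND] = 0.537600 × 0.750855 × 0.09 = 0.036329
P(Tracking loop down) [OR] = 1 − (1−0.08) × (1−0.43) = 0.475600
P(Transmit chain lost) [OR] = 1 − (1−0.19) × (1−0.475600) = 0.575236
P(Backup chain 2 fails) [OR] = 1 − (1−0.26) × (1−0.33) = 0.504200
P(Antenna path 2 lost) [AND] = 0.504200 × 0.43 = 0.216806
P(Power amp 2 down) [AND] = 0.18 × 0.216806 × 0.09 = 0.003512
P(Modem stage 2 lost) [OR] = 1 − (1−0.003512) × (1−0.32) = 0.322388
P(Satellite uplink lost) [OR] = 1 − (1−0.036329) × (1−0.575236) × (1−0.322388) = 0.722631
Rounded to 4 decimal places: P(Satellite uplink lost) ≈ 0.7226.

0.7226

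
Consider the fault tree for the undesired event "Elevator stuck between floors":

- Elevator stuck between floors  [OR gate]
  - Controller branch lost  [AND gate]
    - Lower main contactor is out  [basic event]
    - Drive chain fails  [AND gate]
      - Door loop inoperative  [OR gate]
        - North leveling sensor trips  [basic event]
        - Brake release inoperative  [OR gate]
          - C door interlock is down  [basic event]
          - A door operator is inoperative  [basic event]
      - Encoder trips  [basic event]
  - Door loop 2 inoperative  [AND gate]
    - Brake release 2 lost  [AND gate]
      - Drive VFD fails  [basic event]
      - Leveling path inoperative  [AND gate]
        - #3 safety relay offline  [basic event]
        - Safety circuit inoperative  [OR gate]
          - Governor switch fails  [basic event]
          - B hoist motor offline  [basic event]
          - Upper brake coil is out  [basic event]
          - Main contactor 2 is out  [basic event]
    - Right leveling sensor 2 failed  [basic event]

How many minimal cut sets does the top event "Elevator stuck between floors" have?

7

Brake release inoperative [OR]: union of children's cut sets → 2 cut set(s).
Door loop inoperative [OR]: union of children's cut sets → 3 cut set(s).
Drive chain fails [AND]: one cut set from each child combined → 3 × 1 = 3 cut set(s).
Controller branch lost [AND]: one cut set from each child combined → 1 × 3 = 3 cut set(s).
Safety circuit inoperative [OR]: union of children's cut sets → 4 cut set(s).
Leveling path inoperative [AND]: one cut set from each child combined → 1 × 4 = 4 cut set(s).
Brake release 2 lost [AND]: one cut set from each child combined → 1 × 4 = 4 cut set(s).
Door loop 2 inoperative [AND]: one cut set from each child combined → 4 × 1 = 4 cut set(s).
Elevator stuck between floors [OR]: union of children's cut sets → 7 cut set(s).
Minimal cut sets: {Encoder trips, Lower main contactor is out, North leveling sensor trips}; {C door interlock is down, Encoder trips, Lower main contactor is out}; {A door operator is inoperative, Encoder trips, Lower main contactor is out}; {#3 safety relay offline, Drive VFD fails, Governor switch fails, Right leveling sensor 2 failed}; {#3 safety relay offline, B hoist motor offline, Drive VFD fails, Right leveling sensor 2 failed}; {#3 safety relay offline, Drive VFD fails, Right leveling sensor 2 failed, Upper brake coil is out}; {#3 safety relay offline, Drive VFD fails, Main contactor 2 is out, Right leveling sensor 2 failed}.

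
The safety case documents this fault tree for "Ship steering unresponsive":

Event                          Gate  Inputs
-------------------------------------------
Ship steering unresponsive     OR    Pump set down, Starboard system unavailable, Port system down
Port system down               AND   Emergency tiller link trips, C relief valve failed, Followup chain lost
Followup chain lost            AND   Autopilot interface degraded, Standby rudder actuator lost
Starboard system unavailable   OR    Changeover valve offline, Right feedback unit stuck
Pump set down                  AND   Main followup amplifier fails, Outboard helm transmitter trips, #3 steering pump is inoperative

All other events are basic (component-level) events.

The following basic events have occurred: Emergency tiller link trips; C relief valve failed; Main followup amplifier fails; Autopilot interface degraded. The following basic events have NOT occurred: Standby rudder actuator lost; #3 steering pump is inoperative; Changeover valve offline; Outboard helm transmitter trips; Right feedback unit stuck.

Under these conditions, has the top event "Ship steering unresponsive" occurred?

Pump set down [AND]: Main followup amplifier fails=occurs, Outboard helm transmitter trips=not, #3 steering pump is inoperative=not → not all inputs occur → does not occur.
Starboard system unavailable [OR]: Changeover valve offline=not, Right feedback unit stuck=not → no input occurs → does not occur.
Followup chain lost [AND]: Autopilot interface degraded=occurs, Standby rudder actuator lost=not → not all inputs occur → does not occur.
Port system down [AND]: Emergency tiller link trips=occurs, C relief valve failed=occurs, Followup chain lost=not → not all inputs occur → does not occur.
Ship steering unresponsive [OR]: Pump set down=not, Starboard system unavailable=not, Port system down=not → no input occurs → does not occur.

No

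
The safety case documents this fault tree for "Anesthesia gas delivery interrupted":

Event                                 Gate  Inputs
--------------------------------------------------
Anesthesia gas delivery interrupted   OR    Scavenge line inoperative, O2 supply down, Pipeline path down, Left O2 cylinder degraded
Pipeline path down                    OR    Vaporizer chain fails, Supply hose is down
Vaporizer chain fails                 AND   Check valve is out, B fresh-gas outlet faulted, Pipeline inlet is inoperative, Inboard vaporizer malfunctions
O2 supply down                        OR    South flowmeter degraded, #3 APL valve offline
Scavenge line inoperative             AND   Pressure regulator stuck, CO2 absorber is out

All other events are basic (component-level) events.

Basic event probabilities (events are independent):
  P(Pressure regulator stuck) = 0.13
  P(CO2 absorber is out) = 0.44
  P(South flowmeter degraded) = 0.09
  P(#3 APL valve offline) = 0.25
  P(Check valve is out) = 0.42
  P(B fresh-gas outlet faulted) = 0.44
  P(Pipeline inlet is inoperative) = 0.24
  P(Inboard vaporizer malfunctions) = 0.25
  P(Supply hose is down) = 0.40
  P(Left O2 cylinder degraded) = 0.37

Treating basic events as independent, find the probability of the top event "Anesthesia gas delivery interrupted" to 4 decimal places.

P(Scavenge line inoperative) [AND] = 0.13 × 0.44 = 0.057200
P(O2 supply down) [OR] = 1 − (1−0.09) × (1−0.25) = 0.317500
P(Vaporizer chain fails) [AND] = 0.42 × 0.44 × 0.24 × 0.25 = 0.011088
P(Pipeline path down) [OR] = 1 − (1−0.011088) × (1−0.40) = 0.406653
P(Anesthesia gas delivery interrupted) [OR] = 1 − (1−0.057200) × (1−0.317500) × (1−0.406653) × (1−0.37) = 0.759469
Rounded to 4 decimal places: P(Anesthesia gas delivery interrupted) ≈ 0.7595.

0.7595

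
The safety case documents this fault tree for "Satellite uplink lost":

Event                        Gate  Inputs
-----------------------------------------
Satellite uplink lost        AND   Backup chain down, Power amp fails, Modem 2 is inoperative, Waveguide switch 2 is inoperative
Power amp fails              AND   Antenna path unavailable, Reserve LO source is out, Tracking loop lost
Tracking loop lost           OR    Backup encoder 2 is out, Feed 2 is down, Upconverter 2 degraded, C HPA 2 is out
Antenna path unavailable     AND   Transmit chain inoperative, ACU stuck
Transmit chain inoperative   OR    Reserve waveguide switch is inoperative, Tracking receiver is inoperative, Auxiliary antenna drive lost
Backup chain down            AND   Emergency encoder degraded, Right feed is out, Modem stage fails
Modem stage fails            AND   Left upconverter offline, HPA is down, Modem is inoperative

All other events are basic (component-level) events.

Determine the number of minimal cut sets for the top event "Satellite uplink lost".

12

Modem stage fails [AND]: one cut set from each child combined → 1 × 1 × 1 = 1 cut set(s).
Backup chain down [AND]: one cut set from each child combined → 1 × 1 × 1 = 1 cut set(s).
Transmit chain inoperative [OR]: union of children's cut sets → 3 cut set(s).
Antenna path unavailable [AND]: one cut set from each child combined → 3 × 1 = 3 cut set(s).
Tracking loop lost [OR]: union of children's cut sets → 4 cut set(s).
Power amp fails [AND]: one cut set from each child combined → 3 × 1 × 4 = 12 cut set(s).
Satellite uplink lost [AND]: one cut set from each child combined → 1 × 12 × 1 × 1 = 12 cut set(s).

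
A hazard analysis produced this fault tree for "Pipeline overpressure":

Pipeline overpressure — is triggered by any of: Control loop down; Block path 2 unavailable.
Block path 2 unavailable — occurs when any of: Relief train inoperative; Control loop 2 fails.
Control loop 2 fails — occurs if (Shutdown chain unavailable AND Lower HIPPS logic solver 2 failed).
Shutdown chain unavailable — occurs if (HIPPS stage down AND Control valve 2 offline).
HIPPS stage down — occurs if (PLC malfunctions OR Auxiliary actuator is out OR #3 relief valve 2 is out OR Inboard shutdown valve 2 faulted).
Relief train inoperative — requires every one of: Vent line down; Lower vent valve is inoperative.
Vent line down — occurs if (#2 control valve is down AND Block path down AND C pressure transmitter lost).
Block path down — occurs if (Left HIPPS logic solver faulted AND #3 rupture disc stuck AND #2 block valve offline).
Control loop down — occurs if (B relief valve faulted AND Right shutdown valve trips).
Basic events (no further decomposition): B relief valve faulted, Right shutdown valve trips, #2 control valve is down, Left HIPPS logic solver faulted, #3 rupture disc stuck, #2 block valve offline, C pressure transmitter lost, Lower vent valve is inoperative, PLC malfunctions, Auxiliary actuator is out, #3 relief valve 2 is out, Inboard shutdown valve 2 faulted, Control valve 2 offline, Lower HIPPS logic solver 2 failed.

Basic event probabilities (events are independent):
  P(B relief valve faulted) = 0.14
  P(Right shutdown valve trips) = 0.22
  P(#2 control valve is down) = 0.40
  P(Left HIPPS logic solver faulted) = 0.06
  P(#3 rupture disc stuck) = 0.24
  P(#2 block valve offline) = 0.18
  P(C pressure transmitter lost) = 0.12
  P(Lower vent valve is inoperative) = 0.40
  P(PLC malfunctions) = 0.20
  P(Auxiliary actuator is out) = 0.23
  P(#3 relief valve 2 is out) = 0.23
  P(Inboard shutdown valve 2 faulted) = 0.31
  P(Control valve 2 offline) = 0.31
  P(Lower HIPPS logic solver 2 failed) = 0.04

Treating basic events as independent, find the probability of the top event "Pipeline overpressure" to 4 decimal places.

P(Control loop down) [AND] = 0.14 × 0.22 = 0.030800
P(Block path down) [AND] = 0.06 × 0.24 × 0.18 = 0.002592
P(Vent line down) [AND] = 0.40 × 0.002592 × 0.12 = 0.000124
P(Relief train inoperative) [AND] = 0.000124 × 0.40 = 0.000050
P(HIPPS stage down) [OR] = 1 − (1−0.20) × (1−0.23) × (1−0.23) × (1−0.31) = 0.672719
P(Shutdown chain unavailable) [AND] = 0.672719 × 0.31 = 0.208543
P(Control loop 2 fails) [AND] = 0.208543 × 0.04 = 0.008342
P(Block path 2 unavailable) [OR] = 1 − (1−0.000050) × (1−0.008342) = 0.008392
P(Pipeline overpressure) [OR] = 1 − (1−0.030800) × (1−0.008392) = 0.038934
Rounded to 4 decimal places: P(Pipeline overpressure) ≈ 0.0389.

0.0389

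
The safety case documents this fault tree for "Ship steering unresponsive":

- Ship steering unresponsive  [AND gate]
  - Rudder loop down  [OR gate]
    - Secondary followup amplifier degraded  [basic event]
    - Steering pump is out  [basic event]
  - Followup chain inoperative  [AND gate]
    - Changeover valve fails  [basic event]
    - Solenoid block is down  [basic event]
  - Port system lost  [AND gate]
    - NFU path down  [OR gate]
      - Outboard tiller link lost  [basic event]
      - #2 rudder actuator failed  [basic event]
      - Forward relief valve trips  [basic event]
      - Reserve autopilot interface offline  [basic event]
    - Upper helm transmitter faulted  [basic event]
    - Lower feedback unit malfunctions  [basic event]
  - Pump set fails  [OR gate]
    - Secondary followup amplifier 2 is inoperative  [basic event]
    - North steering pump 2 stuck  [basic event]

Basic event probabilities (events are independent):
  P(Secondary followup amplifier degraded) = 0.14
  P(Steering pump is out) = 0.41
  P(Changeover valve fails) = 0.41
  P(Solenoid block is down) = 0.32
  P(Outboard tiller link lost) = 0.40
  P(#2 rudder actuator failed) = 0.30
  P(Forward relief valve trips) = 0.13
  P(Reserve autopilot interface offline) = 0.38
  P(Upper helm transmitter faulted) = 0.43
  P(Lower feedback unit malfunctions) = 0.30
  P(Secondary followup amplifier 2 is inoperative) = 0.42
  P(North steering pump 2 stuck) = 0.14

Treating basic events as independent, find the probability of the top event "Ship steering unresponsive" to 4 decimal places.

P(Rudder loop down) [OR] = 1 − (1−0.14) × (1−0.41) = 0.492600
P(Followup chain inoperative) [AND] = 0.41 × 0.32 = 0.131200
P(NFU path down) [OR] = 1 − (1−0.40) × (1−0.30) × (1−0.13) × (1−0.38) = 0.773452
P(Port system lost) [AND] = 0.773452 × 0.43 × 0.30 = 0.099775
P(Pump set fails) [OR] = 1 − (1−0.42) × (1−0.14) = 0.501200
P(Ship steering unresponsive) [AND] = 0.492600 × 0.131200 × 0.099775 × 0.501200 = 0.003232
Rounded to 4 decimal places: P(Ship steering unresponsive) ≈ 0.0032.

0.0032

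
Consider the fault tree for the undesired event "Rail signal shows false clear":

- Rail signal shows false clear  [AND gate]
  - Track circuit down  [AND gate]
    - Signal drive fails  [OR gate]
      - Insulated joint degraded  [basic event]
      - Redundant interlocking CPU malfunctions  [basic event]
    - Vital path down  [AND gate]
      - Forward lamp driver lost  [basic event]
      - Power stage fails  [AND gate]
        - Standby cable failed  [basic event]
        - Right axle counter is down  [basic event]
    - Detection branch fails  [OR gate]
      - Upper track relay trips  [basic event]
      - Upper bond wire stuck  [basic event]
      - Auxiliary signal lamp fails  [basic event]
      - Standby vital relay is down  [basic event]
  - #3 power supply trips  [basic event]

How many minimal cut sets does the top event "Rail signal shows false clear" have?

8

Signal drive fails [OR]: union of children's cut sets → 2 cut set(s).
Power stage fails [AND]: one cut set from each child combined → 1 × 1 = 1 cut set(s).
Vital path down [AND]: one cut set from each child combined → 1 × 1 = 1 cut set(s).
Detection branch fails [OR]: union of children's cut sets → 4 cut set(s).
Track circuit down [AND]: one cut set from each child combined → 2 × 1 × 4 = 8 cut set(s).
Rail signal shows false clear [AND]: one cut set from each child combined → 8 × 1 = 8 cut set(s).
Minimal cut sets: {#3 power supply trips, Forward lamp driver lost, Insulated joint degraded, Right axle counter is down, Standby cable failed, Upper track relay trips}; {#3 power supply trips, Forward lamp driver lost, Insulated joint degraded, Right axle counter is down, Standby cable failed, Upper bond wire stuck}; {#3 power supply trips, Auxiliary signal lamp fails, Forward lamp driver lost, Insulated joint degraded, Right axle counter is down, Standby cable failed}; {#3 power supply trips, Forward lamp driver lost, Insulated joint degraded, Right axle counter is down, Standby cable failed, Standby vital relay is down}; {#3 power supply trips, Forward lamp driver lost, Redundant interlocking CPU malfunctions, Right axle counter is down, Standby cable failed, Upper track relay trips}; {#3 power supply trips, Forward lamp driver lost, Redundant interlocking CPU malfunctions, Right axle counter is down, Standby cable failed, Upper bond wire stuck}; {#3 power supply trips, Auxiliary signal lamp fails, Forward lamp driver lost, Redundant interlocking CPU malfunctions, Right axle counter is down, Standby cable failed}; {#3 power supply trips, Forward lamp driver lost, Redundant interlocking CPU malfunctions, Right axle counter is down, Standby cable failed, Standby vital relay is down}.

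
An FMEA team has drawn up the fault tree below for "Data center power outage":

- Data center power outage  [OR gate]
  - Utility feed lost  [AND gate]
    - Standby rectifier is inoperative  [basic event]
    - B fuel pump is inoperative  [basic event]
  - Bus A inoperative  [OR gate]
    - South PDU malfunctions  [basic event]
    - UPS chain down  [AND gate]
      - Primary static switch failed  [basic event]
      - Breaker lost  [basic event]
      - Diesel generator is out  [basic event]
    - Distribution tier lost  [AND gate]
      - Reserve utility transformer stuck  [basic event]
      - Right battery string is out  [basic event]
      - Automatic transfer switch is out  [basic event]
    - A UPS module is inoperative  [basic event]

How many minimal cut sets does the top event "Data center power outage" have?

Utility feed lost [AND]: one cut set from each child combined → 1 × 1 = 1 cut set(s).
UPS chain down [AND]: one cut set from each child combined → 1 × 1 × 1 = 1 cut set(s).
Distribution tier lost [AND]: one cut set from each child combined → 1 × 1 × 1 = 1 cut set(s).
Bus A inoperative [OR]: union of children's cut sets → 4 cut set(s).
Data center power outage [OR]: union of children's cut sets → 5 cut set(s).
Minimal cut sets: {B fuel pump is inoperative, Standby rectifier is inoperative}; {South PDU malfunctions}; {Breaker lost, Diesel generator is out, Primary static switch failed}; {Automatic transfer switch is out, Reserve utility transformer stuck, Right battery string is out}; {A UPS module is inoperative}.

5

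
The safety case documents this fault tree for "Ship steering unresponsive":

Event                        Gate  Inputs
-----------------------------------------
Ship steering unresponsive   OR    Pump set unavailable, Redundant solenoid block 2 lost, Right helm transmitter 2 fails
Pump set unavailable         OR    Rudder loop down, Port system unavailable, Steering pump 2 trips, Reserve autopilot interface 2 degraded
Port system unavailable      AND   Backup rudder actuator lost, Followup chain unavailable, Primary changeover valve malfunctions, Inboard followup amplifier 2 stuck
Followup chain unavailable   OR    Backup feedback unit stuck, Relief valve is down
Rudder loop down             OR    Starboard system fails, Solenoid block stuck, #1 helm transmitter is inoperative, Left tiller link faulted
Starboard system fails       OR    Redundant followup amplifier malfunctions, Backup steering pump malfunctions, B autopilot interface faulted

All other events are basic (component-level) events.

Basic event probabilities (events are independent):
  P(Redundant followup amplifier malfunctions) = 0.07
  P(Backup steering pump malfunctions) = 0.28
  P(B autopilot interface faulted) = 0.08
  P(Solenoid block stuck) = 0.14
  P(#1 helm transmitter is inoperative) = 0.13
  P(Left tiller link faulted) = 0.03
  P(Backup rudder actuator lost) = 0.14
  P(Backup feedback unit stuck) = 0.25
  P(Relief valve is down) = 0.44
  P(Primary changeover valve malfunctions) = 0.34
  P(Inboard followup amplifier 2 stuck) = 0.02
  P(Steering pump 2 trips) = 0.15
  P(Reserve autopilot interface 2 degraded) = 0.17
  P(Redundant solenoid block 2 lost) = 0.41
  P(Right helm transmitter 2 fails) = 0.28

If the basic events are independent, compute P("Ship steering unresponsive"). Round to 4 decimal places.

0.8661

P(Starboard system fails) [OR] = 1 − (1−0.07) × (1−0.28) × (1−0.08) = 0.383968
P(Rudder loop down) [OR] = 1 − (1−0.383968) × (1−0.14) × (1−0.13) × (1−0.03) = 0.552912
P(Followup chain unavailable) [OR] = 1 − (1−0.25) × (1−0.44) = 0.580000
P(Port system unavailable) [AND] = 0.14 × 0.580000 × 0.34 × 0.02 = 0.000552
P(Pump set unavailable) [OR] = 1 − (1−0.552912) × (1−0.000552) × (1−0.15) × (1−0.17) = 0.684754
P(Ship steering unresponsive) [OR] = 1 − (1−0.684754) × (1−0.41) × (1−0.28) = 0.866083
Rounded to 4 decimal places: P(Ship steering unresponsive) ≈ 0.8661.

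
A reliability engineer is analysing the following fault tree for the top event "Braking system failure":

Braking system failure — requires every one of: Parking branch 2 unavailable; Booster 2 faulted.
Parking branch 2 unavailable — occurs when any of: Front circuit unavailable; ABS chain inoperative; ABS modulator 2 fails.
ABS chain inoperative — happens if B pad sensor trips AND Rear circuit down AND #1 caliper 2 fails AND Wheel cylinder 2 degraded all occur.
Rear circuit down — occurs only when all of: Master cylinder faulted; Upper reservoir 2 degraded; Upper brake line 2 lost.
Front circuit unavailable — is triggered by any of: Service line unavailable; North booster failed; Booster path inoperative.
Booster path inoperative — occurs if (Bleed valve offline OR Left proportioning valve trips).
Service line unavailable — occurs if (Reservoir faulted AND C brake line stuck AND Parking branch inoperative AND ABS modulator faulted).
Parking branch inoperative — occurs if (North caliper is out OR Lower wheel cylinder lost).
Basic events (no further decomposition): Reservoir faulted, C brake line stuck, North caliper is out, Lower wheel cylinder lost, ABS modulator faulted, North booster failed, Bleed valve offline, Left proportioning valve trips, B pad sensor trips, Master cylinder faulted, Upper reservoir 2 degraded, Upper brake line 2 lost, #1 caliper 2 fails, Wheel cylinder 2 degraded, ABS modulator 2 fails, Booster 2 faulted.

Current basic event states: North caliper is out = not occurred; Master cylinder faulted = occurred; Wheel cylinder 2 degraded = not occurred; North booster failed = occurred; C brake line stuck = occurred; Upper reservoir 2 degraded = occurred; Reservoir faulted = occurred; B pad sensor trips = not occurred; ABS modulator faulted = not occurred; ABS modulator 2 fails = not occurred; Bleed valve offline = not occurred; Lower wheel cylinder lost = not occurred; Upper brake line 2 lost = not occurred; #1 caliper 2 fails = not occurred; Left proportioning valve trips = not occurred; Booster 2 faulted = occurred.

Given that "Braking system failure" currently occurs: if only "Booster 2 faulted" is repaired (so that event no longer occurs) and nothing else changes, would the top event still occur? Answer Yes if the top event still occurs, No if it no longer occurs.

No

Counterfactual: set "Booster 2 faulted" to not occurred.
Parking branch inoperative [OR]: North caliper is out=not, Lower wheel cylinder lost=not → no input occurs → does not occur.
Service line unavailable [AND]: Reservoir faulted=occurs, C brake line stuck=occurs, Parking branch inoperative=not, ABS modulator faulted=not → not all inputs occur → does not occur.
Booster path inoperative [OR]: Bleed valve offline=not, Left proportioning valve trips=not → no input occurs → does not occur.
Front circuit unavailable [OR]: Service line unavailable=not, North booster failed=occurs, Booster path inoperative=not → at least one input occurs → occurs.
Rear circuit down [AND]: Master cylinder faulted=occurs, Upper reservoir 2 degraded=occurs, Upper brake line 2 lost=not → not all inputs occur → does not occur.
ABS chain inoperative [AND]: B pad sensor trips=not, Rear circuit down=not, #1 caliper 2 fails=not, Wheel cylinder 2 degraded=not → not all inputs occur → does not occur.
Parking branch 2 unavailable [OR]: Front circuit unavailable=occurs, ABS chain inoperative=not, ABS modulator 2 fails=not → at least one input occurs → occurs.
Braking system failure [AND]: Parking branch 2 unavailable=occurs, Booster 2 faulted=not → not all inputs occur → does not occur.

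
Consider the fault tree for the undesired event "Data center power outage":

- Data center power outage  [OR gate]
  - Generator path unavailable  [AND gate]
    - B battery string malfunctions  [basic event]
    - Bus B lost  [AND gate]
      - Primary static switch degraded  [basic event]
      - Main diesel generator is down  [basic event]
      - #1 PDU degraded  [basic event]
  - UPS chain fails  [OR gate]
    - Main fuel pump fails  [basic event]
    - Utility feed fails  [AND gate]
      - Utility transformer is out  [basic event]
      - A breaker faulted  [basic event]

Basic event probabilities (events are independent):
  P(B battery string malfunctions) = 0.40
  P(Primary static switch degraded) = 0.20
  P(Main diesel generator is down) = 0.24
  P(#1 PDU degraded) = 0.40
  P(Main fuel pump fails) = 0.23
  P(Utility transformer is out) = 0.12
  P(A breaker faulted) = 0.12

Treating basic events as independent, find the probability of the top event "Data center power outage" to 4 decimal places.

P(Bus B lost) [AND] = 0.20 × 0.24 × 0.40 = 0.019200
P(Generator path unavailable) [AND] = 0.40 × 0.019200 = 0.007680
P(Utility feed fails) [AND] = 0.12 × 0.12 = 0.014400
P(UPS chain fails) [OR] = 1 − (1−0.23) × (1−0.014400) = 0.241088
P(Data center power outage) [OR] = 1 − (1−0.007680) × (1−0.241088) = 0.246916
Rounded to 4 decimal places: P(Data center power outage) ≈ 0.2469.

0.2469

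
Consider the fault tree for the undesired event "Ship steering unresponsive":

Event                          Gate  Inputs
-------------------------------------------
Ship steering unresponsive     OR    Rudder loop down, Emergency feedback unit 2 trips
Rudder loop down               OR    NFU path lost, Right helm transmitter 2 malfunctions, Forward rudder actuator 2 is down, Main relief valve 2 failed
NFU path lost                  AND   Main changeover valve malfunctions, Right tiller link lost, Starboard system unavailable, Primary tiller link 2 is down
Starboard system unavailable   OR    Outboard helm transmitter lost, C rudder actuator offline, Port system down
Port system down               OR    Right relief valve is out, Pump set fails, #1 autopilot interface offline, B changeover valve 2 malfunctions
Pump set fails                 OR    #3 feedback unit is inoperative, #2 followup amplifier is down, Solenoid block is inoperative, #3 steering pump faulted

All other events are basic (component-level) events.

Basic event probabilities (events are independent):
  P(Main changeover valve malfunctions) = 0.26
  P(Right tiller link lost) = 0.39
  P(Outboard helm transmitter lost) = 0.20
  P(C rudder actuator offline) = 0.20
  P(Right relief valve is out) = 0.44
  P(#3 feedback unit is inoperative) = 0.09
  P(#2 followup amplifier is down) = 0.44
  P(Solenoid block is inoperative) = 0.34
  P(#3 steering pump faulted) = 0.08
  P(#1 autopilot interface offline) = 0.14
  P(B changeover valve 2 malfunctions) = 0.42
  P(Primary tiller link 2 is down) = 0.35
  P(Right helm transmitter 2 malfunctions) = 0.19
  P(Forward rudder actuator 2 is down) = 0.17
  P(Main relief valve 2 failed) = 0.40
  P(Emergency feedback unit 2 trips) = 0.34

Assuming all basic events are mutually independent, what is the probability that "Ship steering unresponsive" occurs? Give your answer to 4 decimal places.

P(Pump set fails) [OR] = 1 − (1−0.09) × (1−0.44) × (1−0.34) × (1−0.08) = 0.690571
P(Port system down) [OR] = 1 − (1−0.44) × (1−0.690571) × (1−0.14) × (1−0.42) = 0.913568
P(Starboard system unavailable) [OR] = 1 − (1−0.20) × (1−0.20) × (1−0.913568) = 0.944684
P(NFU path lost) [AND] = 0.26 × 0.39 × 0.944684 × 0.35 = 0.033527
P(Rudder loop down) [OR] = 1 − (1−0.033527) × (1−0.19) × (1−0.17) × (1−0.40) = 0.610144
P(Ship steering unresponsive) [OR] = 1 − (1−0.610144) × (1−0.34) = 0.742695
Rounded to 4 decimal places: P(Ship steering unresponsive) ≈ 0.7427.

0.7427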